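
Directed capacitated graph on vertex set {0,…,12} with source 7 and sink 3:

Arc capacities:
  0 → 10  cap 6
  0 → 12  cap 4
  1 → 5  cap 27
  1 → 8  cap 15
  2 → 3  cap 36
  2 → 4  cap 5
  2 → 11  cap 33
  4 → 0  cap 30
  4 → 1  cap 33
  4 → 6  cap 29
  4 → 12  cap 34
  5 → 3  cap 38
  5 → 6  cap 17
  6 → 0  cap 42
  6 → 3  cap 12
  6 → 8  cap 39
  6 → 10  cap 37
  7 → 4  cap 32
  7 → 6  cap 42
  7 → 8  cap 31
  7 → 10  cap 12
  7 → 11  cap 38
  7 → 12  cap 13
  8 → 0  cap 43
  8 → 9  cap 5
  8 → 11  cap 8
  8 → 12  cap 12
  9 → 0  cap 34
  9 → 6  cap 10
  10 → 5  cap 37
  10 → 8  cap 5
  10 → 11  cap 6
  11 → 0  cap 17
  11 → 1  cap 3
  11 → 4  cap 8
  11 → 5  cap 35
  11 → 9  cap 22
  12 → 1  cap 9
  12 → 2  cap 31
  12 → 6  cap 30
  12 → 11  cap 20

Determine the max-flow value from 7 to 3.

augment #1: 7→6→3 bottleneck 12, total now 12
augment #2: 7→10→5→3 bottleneck 12, total now 24
augment #3: 7→11→5→3 bottleneck 26, total now 50
augment #4: 7→12→2→3 bottleneck 13, total now 63
augment #5: 7→4→12→2→3 bottleneck 18, total now 81

Maximum flow value: 81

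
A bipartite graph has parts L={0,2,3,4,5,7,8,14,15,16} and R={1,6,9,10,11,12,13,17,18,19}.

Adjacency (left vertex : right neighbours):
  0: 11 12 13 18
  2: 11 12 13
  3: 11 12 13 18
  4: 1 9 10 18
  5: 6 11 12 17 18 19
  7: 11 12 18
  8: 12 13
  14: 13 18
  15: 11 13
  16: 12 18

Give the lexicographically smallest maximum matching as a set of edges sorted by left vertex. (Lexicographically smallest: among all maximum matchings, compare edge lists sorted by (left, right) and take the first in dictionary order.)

|M| = 6 (so the lex-smallest maximum matching has 6 edges)
process left vertices in ascending order; for each, take the smallest-labelled available neighbour that still permits 6 edges overall, or leave it unmatched if none does
lex-smallest matching: {0-11, 2-12, 3-13, 4-1, 5-6, 7-18}

Lex-smallest maximum matching: {(0,11), (2,12), (3,13), (4,1), (5,6), (7,18)}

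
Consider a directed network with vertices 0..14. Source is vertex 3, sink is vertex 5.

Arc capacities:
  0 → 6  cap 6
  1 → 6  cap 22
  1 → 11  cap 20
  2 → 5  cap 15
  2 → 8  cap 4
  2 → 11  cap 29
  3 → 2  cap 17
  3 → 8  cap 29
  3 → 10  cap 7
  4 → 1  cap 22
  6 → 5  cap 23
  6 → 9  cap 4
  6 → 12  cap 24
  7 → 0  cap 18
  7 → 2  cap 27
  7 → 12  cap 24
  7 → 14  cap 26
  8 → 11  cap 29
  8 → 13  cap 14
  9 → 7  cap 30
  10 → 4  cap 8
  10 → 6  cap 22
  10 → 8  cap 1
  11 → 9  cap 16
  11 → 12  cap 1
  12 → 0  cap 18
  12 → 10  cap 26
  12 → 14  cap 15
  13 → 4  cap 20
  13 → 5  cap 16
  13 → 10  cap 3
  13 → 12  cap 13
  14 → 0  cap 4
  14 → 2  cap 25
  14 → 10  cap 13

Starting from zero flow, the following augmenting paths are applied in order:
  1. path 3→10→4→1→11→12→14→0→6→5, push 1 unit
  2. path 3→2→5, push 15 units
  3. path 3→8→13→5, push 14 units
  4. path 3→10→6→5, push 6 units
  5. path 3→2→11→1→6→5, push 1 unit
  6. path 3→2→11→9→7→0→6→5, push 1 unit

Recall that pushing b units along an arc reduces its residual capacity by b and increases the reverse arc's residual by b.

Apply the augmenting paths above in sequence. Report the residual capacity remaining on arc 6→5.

after path 1 (3→10→4→1→11→12→14→0→6→5, push 1): res(6,5)=22
after path 2 (3→2→5, push 15): res(6,5)=22
after path 3 (3→8→13→5, push 14): res(6,5)=22
after path 4 (3→10→6→5, push 6): res(6,5)=16
after path 5 (3→2→11→1→6→5, push 1): res(6,5)=15
after path 6 (3→2→11→9→7→0→6→5, push 1): res(6,5)=14

Residual capacity of (6,5): 14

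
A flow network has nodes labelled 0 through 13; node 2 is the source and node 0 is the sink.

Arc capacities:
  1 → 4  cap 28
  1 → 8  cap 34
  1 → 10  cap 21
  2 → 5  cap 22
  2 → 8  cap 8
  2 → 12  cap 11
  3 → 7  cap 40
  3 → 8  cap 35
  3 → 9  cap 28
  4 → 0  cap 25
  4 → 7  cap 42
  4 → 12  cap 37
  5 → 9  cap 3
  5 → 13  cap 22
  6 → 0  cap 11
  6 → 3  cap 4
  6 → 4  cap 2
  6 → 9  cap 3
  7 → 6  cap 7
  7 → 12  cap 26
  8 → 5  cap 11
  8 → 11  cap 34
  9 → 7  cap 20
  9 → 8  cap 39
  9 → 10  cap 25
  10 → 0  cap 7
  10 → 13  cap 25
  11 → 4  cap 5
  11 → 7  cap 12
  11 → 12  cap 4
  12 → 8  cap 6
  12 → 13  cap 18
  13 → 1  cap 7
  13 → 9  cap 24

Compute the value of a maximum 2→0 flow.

Maximum flow value: 26

augment #1: 2→5→9→10→0 bottleneck 3, total now 3
augment #2: 2→8→11→4→0 bottleneck 5, total now 8
augment #3: 2→5→13→1→4→0 bottleneck 7, total now 15
augment #4: 2→5→13→9→10→0 bottleneck 4, total now 19
augment #5: 2→8→11→7→6→0 bottleneck 3, total now 22
augment #6: 2→5→13→9→7→6→0 bottleneck 4, total now 26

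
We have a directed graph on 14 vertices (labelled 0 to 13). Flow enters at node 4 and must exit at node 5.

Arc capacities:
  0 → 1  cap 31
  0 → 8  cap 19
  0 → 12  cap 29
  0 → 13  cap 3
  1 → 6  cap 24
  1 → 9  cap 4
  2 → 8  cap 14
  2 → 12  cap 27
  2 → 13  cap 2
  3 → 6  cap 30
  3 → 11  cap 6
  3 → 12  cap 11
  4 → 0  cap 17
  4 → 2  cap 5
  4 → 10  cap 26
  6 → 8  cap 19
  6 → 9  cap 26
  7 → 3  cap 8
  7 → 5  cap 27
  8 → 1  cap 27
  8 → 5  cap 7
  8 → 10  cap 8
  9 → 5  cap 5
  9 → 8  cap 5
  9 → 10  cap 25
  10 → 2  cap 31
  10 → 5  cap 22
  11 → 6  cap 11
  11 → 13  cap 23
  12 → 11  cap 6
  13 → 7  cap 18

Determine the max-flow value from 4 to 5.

augment #1: 4→10→5 bottleneck 22, total now 22
augment #2: 4→0→8→5 bottleneck 7, total now 29
augment #3: 4→0→1→9→5 bottleneck 4, total now 33
augment #4: 4→0→13→7→5 bottleneck 3, total now 36
augment #5: 4→2→13→7→5 bottleneck 2, total now 38
augment #6: 4→0→1→6→9→5 bottleneck 1, total now 39
augment #7: 4→0→12→11→13→7→5 bottleneck 2, total now 41
augment #8: 4→2→12→11→13→7→5 bottleneck 3, total now 44
augment #9: 4→10→2→12→11→13→7→5 bottleneck 1, total now 45

Maximum flow value: 45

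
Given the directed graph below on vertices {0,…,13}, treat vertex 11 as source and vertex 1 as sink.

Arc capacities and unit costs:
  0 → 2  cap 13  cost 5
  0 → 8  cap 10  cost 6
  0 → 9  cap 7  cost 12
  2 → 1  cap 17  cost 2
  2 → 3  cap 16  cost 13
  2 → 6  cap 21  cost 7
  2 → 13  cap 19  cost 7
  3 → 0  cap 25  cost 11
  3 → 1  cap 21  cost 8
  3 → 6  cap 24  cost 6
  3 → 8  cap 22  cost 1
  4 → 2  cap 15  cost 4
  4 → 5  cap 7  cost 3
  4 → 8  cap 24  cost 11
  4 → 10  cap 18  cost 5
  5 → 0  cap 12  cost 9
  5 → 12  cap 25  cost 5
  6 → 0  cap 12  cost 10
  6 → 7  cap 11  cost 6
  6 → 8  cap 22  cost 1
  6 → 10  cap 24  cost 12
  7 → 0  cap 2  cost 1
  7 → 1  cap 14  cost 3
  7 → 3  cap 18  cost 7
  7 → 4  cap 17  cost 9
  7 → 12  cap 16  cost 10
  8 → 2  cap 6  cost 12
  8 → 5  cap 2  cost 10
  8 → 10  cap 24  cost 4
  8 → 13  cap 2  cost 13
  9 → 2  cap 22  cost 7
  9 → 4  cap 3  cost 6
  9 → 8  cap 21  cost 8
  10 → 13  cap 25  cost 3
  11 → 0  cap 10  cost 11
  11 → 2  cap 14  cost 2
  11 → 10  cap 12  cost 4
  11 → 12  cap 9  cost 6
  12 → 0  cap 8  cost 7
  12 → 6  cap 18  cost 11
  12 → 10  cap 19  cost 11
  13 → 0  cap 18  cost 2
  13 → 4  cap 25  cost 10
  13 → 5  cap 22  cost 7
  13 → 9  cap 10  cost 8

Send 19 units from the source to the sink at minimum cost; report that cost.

Minimum cost for 19 units: 156

shortest-cost path #1: 11→2→1 push 14 @ unit cost 4 (adds 56)
shortest-cost path #2: 11→10→13→0→2→1 push 3 @ unit cost 16 (adds 48)
shortest-cost path #3: 11→12→6→7→1 push 2 @ unit cost 26 (adds 52)
total cost = 156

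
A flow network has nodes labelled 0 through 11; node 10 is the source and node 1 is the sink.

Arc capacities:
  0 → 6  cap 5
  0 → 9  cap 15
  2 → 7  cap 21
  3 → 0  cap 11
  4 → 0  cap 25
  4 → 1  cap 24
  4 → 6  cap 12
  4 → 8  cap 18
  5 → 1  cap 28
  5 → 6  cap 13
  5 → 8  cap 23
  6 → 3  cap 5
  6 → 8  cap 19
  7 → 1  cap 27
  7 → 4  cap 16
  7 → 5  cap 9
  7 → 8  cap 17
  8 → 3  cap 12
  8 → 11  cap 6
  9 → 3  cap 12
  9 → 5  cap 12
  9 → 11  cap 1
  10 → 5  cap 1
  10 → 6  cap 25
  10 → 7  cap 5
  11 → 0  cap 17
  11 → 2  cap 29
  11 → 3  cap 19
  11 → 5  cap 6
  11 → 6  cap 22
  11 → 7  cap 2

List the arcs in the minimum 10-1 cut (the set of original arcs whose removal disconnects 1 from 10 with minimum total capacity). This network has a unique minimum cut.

Min-cut arcs: {(3,0), (8,11), (10,5), (10,7)} (total capacity 23)

augment #1: 10→5→1 push 1
augment #2: 10→7→1 push 5
augment #3: 10→6→8→11→5→1 push 6
augment #4: 10→6→3→0→9→5→1 push 5
augment #5: 10→6→8→3→0→9→5→1 push 6
max flow = 23; residual-reachable set from 10 gives S-side
cut edges (S→T): {(3,0), (8,11), (10,5), (10,7)} total cap 23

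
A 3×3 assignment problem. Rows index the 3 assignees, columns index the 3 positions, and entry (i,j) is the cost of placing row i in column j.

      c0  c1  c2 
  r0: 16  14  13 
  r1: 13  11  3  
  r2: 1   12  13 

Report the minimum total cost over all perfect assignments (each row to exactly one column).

optimal assignment: row0→col1 (cost 14), row1→col2 (cost 3), row2→col0 (cost 1)
total = 14 + 3 + 1 = 18

Minimum assignment cost: 18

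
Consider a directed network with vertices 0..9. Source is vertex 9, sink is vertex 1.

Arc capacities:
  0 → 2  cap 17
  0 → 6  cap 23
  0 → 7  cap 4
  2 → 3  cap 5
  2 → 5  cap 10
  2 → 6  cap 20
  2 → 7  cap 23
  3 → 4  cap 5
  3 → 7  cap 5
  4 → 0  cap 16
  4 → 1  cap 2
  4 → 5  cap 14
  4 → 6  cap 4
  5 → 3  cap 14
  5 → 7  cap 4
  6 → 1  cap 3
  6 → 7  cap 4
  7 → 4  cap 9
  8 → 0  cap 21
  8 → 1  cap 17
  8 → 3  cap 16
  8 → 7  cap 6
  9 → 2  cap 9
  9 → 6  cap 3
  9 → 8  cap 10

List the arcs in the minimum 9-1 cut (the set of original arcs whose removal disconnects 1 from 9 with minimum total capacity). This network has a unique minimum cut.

Min-cut arcs: {(4,1), (6,1), (9,8)} (total capacity 15)

augment #1: 9→6→1 push 3
augment #2: 9→8→1 push 10
augment #3: 9→2→3→4→1 push 2
max flow = 15; residual-reachable set from 9 gives S-side
cut edges (S→T): {(4,1), (6,1), (9,8)} total cap 15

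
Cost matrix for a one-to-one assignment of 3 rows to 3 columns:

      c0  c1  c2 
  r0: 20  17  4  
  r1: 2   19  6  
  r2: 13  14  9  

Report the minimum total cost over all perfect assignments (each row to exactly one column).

optimal assignment: row0→col2 (cost 4), row1→col0 (cost 2), row2→col1 (cost 14)
total = 4 + 2 + 14 = 20

Minimum assignment cost: 20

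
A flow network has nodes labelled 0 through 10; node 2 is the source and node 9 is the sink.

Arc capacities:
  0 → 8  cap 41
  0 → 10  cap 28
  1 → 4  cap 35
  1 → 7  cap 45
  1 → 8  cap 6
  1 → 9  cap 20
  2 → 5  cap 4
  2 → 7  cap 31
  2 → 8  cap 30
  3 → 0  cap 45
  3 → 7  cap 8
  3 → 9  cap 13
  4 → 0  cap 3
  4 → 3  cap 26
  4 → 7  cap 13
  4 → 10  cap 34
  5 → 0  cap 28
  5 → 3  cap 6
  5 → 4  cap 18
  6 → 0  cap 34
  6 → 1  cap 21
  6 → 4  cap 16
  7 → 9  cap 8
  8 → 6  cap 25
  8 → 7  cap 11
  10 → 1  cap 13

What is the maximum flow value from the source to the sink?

augment #1: 2→7→9 bottleneck 8, total now 8
augment #2: 2→5→3→9 bottleneck 4, total now 12
augment #3: 2→8→6→1→9 bottleneck 20, total now 32
augment #4: 2→8→6→4→3→9 bottleneck 5, total now 37

Maximum flow value: 37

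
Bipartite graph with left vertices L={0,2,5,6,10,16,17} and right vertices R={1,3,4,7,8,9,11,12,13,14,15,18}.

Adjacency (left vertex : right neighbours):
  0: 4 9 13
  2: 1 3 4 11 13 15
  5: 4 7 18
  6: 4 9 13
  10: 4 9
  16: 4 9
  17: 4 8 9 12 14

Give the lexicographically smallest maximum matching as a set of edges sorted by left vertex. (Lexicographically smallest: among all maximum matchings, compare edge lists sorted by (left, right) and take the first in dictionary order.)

|M| = 6 (so the lex-smallest maximum matching has 6 edges)
process left vertices in ascending order; for each, take the smallest-labelled available neighbour that still permits 6 edges overall, or leave it unmatched if none does
lex-smallest matching: {0-4, 2-1, 5-7, 6-13, 10-9, 17-8}

Lex-smallest maximum matching: {(0,4), (2,1), (5,7), (6,13), (10,9), (17,8)}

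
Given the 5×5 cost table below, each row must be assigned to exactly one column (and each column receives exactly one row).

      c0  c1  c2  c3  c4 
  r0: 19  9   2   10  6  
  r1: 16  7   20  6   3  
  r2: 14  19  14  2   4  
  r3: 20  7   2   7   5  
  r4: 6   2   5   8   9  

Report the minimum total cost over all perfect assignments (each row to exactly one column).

optimal assignment: row0→col2 (cost 2), row1→col4 (cost 3), row2→col3 (cost 2), row3→col1 (cost 7), row4→col0 (cost 6)
total = 2 + 3 + 2 + 7 + 6 = 20

Minimum assignment cost: 20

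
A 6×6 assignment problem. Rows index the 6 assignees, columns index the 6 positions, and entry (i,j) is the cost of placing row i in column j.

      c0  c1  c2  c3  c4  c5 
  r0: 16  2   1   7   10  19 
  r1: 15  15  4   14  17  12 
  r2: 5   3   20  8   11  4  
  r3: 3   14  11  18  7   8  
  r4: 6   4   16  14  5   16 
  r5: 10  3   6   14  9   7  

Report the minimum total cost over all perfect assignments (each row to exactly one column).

optimal assignment: row0→col3 (cost 7), row1→col2 (cost 4), row2→col5 (cost 4), row3→col0 (cost 3), row4→col4 (cost 5), row5→col1 (cost 3)
total = 7 + 4 + 4 + 3 + 5 + 3 = 26

Minimum assignment cost: 26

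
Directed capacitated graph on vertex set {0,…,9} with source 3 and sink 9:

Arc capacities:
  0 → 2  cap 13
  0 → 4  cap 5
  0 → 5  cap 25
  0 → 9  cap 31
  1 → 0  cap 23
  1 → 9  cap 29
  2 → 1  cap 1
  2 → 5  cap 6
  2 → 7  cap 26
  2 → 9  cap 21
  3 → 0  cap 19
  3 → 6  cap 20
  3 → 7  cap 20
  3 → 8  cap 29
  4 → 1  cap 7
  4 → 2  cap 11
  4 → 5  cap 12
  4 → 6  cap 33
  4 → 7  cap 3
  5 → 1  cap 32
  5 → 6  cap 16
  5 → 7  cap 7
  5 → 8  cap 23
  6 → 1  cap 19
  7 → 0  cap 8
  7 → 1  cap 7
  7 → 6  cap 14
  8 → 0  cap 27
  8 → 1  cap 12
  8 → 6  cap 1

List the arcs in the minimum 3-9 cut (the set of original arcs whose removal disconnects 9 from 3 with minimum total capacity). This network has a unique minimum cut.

augment #1: 3→0→9 push 19
augment #2: 3→6→1→9 push 19
augment #3: 3→7→0→9 push 8
augment #4: 3→7→1→9 push 7
augment #5: 3→8→0→9 push 4
augment #6: 3→8→1→9 push 3
augment #7: 3→8→0→2→9 push 13
augment #8: 3→8→0→4→2→9 push 5
max flow = 78; residual-reachable set from 3 gives S-side
cut edges (S→T): {(0,2), (0,4), (0,9), (1,9)} total cap 78

Min-cut arcs: {(0,2), (0,4), (0,9), (1,9)} (total capacity 78)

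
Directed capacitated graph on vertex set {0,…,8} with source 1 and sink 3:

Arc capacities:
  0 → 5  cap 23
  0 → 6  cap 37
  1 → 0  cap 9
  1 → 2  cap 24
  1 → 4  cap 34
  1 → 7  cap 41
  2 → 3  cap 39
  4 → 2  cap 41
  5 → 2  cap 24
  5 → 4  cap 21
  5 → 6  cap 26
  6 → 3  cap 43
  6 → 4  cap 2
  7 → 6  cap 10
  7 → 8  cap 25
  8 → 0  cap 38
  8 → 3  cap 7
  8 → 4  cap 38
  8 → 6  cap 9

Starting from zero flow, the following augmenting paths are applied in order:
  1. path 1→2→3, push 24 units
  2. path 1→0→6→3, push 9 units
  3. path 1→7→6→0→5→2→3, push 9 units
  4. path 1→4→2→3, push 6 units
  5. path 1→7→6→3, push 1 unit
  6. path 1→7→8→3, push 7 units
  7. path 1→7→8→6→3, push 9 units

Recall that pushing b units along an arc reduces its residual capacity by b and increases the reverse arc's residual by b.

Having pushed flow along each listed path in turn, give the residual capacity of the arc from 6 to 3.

after path 1 (1→2→3, push 24): res(6,3)=43
after path 2 (1→0→6→3, push 9): res(6,3)=34
after path 3 (1→7→6→0→5→2→3, push 9): res(6,3)=34
after path 4 (1→4→2→3, push 6): res(6,3)=34
after path 5 (1→7→6→3, push 1): res(6,3)=33
after path 6 (1→7→8→3, push 7): res(6,3)=33
after path 7 (1→7→8→6→3, push 9): res(6,3)=24

Residual capacity of (6,3): 24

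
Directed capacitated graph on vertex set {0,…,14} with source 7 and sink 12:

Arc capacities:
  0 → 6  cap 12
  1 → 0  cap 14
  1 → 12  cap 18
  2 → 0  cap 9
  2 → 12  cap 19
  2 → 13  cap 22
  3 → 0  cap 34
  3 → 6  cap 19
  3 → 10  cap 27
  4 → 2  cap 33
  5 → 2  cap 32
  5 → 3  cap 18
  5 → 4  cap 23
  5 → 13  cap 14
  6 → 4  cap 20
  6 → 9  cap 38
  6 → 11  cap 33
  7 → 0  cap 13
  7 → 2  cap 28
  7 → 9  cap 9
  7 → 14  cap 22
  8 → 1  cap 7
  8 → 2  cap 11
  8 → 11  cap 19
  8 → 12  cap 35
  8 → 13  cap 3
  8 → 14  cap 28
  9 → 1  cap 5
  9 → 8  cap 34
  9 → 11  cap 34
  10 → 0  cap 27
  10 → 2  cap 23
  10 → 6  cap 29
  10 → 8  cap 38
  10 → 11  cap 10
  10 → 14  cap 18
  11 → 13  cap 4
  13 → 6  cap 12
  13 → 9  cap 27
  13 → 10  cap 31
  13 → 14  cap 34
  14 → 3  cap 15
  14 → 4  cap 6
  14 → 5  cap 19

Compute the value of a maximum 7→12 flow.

augment #1: 7→2→12 bottleneck 19, total now 19
augment #2: 7→9→1→12 bottleneck 5, total now 24
augment #3: 7→9→8→12 bottleneck 4, total now 28
augment #4: 7→0→6→9→8→12 bottleneck 12, total now 40
augment #5: 7→2→13→9→8→12 bottleneck 9, total now 49
augment #6: 7→14→3→10→8→12 bottleneck 10, total now 59
augment #7: 7→14→3→10→8→1→12 bottleneck 5, total now 64
augment #8: 7→14→5→3→10→8→1→12 bottleneck 2, total now 66

Maximum flow value: 66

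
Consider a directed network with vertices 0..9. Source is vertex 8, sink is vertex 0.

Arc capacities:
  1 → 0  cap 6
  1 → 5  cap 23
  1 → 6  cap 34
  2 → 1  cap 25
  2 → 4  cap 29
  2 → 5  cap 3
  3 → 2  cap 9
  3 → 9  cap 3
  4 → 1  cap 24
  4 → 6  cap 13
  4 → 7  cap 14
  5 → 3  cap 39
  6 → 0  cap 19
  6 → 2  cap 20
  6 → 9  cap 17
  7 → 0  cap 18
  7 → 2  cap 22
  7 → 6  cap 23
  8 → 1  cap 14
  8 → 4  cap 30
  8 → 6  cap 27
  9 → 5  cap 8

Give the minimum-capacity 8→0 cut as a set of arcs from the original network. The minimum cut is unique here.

augment #1: 8→1→0 push 6
augment #2: 8→6→0 push 19
augment #3: 8→4→7→0 push 14
max flow = 39; residual-reachable set from 8 gives S-side
cut edges (S→T): {(1,0), (4,7), (6,0)} total cap 39

Min-cut arcs: {(1,0), (4,7), (6,0)} (total capacity 39)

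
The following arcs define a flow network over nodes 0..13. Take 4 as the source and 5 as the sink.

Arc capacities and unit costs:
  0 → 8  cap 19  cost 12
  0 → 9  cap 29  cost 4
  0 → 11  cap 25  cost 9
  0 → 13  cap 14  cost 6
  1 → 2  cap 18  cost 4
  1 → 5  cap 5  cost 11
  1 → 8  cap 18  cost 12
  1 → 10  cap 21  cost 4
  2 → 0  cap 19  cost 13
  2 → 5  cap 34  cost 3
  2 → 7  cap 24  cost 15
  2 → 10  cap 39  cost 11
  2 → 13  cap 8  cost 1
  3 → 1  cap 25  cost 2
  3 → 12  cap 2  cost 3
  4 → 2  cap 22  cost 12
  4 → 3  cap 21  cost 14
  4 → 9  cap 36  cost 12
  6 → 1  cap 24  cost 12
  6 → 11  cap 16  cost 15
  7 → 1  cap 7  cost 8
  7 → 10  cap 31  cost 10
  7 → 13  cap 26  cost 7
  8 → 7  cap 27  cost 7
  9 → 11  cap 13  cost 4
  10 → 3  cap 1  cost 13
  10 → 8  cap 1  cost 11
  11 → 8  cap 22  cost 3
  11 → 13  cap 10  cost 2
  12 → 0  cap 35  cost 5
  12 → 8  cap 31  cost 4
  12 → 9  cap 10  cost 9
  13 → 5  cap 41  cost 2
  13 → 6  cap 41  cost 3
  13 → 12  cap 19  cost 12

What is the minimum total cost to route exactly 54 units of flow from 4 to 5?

shortest-cost path #1: 4→2→5 push 22 @ unit cost 15 (adds 330)
shortest-cost path #2: 4→9→11→13→5 push 10 @ unit cost 20 (adds 200)
shortest-cost path #3: 4→3→1→2→5 push 12 @ unit cost 23 (adds 276)
shortest-cost path #4: 4→3→1→2→13→5 push 6 @ unit cost 23 (adds 138)
shortest-cost path #5: 4→3→1→5 push 3 @ unit cost 27 (adds 81)
shortest-cost path #6: 4→9→11→8→7→13→5 push 1 @ unit cost 35 (adds 35)
total cost = 1060

Minimum cost for 54 units: 1060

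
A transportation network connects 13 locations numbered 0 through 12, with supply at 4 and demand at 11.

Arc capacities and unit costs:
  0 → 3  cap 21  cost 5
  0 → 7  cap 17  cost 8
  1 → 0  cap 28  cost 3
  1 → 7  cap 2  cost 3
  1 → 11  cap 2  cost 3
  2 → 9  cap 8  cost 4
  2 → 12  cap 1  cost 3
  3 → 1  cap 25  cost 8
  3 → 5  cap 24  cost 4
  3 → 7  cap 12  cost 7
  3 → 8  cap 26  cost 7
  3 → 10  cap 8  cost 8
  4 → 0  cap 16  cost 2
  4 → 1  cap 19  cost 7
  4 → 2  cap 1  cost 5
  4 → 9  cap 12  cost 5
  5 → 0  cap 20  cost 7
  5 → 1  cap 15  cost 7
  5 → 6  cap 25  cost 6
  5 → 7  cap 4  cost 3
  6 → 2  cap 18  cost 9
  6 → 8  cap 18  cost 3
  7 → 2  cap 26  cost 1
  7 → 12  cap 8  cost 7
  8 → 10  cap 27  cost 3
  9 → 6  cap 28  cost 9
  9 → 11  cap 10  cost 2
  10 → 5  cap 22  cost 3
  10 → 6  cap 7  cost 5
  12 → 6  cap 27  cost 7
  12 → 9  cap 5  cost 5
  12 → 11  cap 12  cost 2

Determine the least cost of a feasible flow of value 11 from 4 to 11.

Minimum cost for 11 units: 80

shortest-cost path #1: 4→9→11 push 10 @ unit cost 7 (adds 70)
shortest-cost path #2: 4→1→11 push 1 @ unit cost 10 (adds 10)
total cost = 80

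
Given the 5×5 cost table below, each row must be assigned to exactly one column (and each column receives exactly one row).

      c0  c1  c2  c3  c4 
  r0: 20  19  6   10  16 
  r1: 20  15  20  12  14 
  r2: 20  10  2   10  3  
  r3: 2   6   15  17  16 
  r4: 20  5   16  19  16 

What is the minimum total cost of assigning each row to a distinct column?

Minimum assignment cost: 28

optimal assignment: row0→col2 (cost 6), row1→col3 (cost 12), row2→col4 (cost 3), row3→col0 (cost 2), row4→col1 (cost 5)
total = 6 + 12 + 3 + 2 + 5 = 28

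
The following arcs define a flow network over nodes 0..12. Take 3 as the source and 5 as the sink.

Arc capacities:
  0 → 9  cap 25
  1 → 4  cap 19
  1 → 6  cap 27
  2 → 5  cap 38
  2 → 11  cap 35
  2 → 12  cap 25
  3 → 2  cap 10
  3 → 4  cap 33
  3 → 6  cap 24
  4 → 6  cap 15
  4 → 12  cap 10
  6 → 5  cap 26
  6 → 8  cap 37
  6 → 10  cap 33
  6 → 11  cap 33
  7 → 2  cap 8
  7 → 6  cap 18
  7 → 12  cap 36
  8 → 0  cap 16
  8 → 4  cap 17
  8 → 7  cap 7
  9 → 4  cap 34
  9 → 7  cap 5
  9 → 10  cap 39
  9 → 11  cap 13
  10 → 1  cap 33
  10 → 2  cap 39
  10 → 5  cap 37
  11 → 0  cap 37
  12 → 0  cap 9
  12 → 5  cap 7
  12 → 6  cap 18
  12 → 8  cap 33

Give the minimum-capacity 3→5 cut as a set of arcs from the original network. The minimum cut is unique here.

Min-cut arcs: {(3,2), (3,6), (4,6), (4,12)} (total capacity 59)

augment #1: 3→2→5 push 10
augment #2: 3→6→5 push 24
augment #3: 3→4→6→5 push 2
augment #4: 3→4→12→5 push 7
augment #5: 3→4→6→10→5 push 13
augment #6: 3→4→12→6→10→5 push 3
max flow = 59; residual-reachable set from 3 gives S-side
cut edges (S→T): {(3,2), (3,6), (4,6), (4,12)} total cap 59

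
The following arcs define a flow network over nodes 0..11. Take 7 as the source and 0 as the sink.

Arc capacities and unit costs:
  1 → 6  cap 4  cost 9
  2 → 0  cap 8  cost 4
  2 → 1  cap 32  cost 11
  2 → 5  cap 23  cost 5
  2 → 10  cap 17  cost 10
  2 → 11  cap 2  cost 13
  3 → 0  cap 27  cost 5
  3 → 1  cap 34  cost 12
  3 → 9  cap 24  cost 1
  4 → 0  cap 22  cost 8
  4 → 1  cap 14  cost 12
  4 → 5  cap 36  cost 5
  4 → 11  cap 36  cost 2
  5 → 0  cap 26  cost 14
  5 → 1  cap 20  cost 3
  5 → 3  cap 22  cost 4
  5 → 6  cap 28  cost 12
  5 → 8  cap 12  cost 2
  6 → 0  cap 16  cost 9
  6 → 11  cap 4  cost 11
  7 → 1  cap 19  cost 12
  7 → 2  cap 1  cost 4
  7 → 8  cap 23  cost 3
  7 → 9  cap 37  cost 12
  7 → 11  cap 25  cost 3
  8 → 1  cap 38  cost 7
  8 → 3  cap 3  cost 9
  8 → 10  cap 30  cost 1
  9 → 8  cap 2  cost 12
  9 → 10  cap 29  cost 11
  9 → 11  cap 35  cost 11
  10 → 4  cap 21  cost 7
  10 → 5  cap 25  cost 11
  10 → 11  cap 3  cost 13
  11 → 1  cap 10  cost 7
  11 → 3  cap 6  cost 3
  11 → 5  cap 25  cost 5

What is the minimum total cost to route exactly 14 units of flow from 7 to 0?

Minimum cost for 14 units: 193

shortest-cost path #1: 7→2→0 push 1 @ unit cost 8 (adds 8)
shortest-cost path #2: 7→11→3→0 push 6 @ unit cost 11 (adds 66)
shortest-cost path #3: 7→8→3→0 push 3 @ unit cost 17 (adds 51)
shortest-cost path #4: 7→11→5→3→0 push 4 @ unit cost 17 (adds 68)
total cost = 193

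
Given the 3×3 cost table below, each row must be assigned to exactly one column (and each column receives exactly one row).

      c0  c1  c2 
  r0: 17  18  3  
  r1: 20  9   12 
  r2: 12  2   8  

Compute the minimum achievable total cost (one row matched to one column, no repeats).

optimal assignment: row0→col2 (cost 3), row1→col1 (cost 9), row2→col0 (cost 12)
total = 3 + 9 + 12 = 24

Minimum assignment cost: 24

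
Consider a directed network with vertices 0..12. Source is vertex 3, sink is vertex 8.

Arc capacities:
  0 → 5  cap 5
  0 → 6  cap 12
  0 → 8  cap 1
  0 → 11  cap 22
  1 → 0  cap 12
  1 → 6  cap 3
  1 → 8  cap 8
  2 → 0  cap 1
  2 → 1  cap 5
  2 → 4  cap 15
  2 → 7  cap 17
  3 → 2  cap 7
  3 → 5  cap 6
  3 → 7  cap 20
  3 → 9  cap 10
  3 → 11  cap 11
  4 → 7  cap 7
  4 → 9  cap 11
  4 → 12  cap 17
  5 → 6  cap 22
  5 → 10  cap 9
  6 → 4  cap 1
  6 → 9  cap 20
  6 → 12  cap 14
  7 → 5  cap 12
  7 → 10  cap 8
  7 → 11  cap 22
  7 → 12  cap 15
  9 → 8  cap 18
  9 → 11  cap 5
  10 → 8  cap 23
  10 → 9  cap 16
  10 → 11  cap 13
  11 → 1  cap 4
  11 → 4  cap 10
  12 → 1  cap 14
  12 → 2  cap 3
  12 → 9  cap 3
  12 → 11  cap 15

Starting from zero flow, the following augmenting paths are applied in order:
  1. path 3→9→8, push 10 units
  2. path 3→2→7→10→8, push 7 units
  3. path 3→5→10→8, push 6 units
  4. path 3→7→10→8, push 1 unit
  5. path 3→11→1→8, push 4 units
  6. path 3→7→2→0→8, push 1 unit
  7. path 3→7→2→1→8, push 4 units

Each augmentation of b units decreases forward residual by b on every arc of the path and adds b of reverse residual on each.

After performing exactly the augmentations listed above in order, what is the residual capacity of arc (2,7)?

Residual capacity of (2,7): 15

after path 1 (3→9→8, push 10): res(2,7)=17
after path 2 (3→2→7→10→8, push 7): res(2,7)=10
after path 3 (3→5→10→8, push 6): res(2,7)=10
after path 4 (3→7→10→8, push 1): res(2,7)=10
after path 5 (3→11→1→8, push 4): res(2,7)=10
after path 6 (3→7→2→0→8, push 1): res(2,7)=11
after path 7 (3→7→2→1→8, push 4): res(2,7)=15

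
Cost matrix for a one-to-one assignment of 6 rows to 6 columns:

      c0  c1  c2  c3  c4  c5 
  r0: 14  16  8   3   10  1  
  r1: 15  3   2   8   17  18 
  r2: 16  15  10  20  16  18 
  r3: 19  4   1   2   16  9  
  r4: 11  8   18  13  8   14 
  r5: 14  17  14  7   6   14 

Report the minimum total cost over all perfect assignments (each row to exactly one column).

Minimum assignment cost: 33

optimal assignment: row0→col5 (cost 1), row1→col1 (cost 3), row2→col2 (cost 10), row3→col3 (cost 2), row4→col0 (cost 11), row5→col4 (cost 6)
total = 1 + 3 + 10 + 2 + 11 + 6 = 33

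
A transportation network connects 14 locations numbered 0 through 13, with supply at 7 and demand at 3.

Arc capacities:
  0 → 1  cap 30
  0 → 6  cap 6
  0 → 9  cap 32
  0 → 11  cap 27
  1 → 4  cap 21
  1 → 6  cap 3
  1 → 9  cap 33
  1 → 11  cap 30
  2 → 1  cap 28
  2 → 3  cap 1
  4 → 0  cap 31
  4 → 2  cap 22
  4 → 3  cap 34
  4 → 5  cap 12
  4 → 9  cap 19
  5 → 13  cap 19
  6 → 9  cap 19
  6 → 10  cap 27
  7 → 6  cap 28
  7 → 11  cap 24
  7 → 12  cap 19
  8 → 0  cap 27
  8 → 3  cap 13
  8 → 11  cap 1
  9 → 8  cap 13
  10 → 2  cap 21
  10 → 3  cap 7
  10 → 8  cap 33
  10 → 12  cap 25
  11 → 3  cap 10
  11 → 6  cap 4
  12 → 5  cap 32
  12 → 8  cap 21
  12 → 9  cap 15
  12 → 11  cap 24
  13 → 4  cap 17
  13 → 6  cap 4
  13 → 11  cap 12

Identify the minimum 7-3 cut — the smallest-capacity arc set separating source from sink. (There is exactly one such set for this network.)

augment #1: 7→11→3 push 10
augment #2: 7→6→10→3 push 7
augment #3: 7→12→8→3 push 13
augment #4: 7→6→10→2→3 push 1
augment #5: 7→12→5→13→4→3 push 6
augment #6: 7→6→10→2→1→4→3 push 19
augment #7: 7→6→9→8→0→1→4→3 push 1
augment #8: 7→11→6→9→8→0→1→4→3 push 1
augment #9: 7→11→6→9→8→12→5→13→4→3 push 3
max flow = 61; residual-reachable set from 7 gives S-side
cut edges (S→T): {(7,6), (7,12), (11,3), (11,6)} total cap 61

Min-cut arcs: {(7,6), (7,12), (11,3), (11,6)} (total capacity 61)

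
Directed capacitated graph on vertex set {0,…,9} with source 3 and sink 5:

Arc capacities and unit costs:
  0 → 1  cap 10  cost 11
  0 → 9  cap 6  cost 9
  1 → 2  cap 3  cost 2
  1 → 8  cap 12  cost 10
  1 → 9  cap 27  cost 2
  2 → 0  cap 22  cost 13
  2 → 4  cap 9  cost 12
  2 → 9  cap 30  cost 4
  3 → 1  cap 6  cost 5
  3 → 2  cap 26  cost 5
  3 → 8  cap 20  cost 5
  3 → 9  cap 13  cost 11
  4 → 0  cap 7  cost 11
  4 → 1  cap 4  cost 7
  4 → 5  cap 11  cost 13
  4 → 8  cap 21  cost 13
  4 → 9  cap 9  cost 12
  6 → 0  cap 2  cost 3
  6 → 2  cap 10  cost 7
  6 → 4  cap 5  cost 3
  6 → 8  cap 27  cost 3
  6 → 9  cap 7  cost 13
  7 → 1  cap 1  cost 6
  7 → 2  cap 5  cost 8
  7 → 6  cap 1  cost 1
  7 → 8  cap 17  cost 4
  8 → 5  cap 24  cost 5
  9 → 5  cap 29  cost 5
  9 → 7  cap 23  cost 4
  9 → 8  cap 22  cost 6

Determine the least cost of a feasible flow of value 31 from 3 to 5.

shortest-cost path #1: 3→8→5 push 20 @ unit cost 10 (adds 200)
shortest-cost path #2: 3→1→9→5 push 6 @ unit cost 12 (adds 72)
shortest-cost path #3: 3→2→9→5 push 5 @ unit cost 14 (adds 70)
total cost = 342

Minimum cost for 31 units: 342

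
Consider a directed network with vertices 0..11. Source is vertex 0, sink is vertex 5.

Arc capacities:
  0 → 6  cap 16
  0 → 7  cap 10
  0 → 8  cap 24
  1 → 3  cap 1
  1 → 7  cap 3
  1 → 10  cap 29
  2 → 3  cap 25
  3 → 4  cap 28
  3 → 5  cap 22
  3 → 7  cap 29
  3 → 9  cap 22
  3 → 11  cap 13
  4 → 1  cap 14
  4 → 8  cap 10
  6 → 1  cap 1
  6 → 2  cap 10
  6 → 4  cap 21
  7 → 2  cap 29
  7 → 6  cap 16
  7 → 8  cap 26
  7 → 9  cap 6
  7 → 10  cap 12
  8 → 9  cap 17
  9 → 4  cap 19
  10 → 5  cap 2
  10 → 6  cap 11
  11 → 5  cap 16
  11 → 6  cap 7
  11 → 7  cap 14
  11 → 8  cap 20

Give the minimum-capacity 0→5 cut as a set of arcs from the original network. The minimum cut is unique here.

augment #1: 0→7→10→5 push 2
augment #2: 0→6→1→3→5 push 1
augment #3: 0→6→2→3→5 push 10
augment #4: 0→7→2→3→5 push 8
augment #5: 0→6→4→1→7→2→3→5 push 3
augment #6: 0→6→4→1→10→7→2→3→11→5 push 2
max flow = 26; residual-reachable set from 0 gives S-side
cut edges (S→T): {(0,7), (1,3), (1,7), (6,2), (10,5)} total cap 26

Min-cut arcs: {(0,7), (1,3), (1,7), (6,2), (10,5)} (total capacity 26)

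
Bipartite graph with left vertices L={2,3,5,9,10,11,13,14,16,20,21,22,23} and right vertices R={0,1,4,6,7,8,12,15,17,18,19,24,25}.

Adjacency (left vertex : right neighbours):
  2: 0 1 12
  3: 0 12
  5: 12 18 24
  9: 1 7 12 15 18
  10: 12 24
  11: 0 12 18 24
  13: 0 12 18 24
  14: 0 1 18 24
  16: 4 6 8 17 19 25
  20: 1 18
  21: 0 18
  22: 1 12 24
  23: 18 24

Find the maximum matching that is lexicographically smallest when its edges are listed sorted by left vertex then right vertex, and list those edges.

|M| = 7 (so the lex-smallest maximum matching has 7 edges)
process left vertices in ascending order; for each, take the smallest-labelled available neighbour that still permits 7 edges overall, or leave it unmatched if none does
lex-smallest matching: {2-0, 3-12, 5-18, 9-7, 10-24, 14-1, 16-4}

Lex-smallest maximum matching: {(2,0), (3,12), (5,18), (9,7), (10,24), (14,1), (16,4)}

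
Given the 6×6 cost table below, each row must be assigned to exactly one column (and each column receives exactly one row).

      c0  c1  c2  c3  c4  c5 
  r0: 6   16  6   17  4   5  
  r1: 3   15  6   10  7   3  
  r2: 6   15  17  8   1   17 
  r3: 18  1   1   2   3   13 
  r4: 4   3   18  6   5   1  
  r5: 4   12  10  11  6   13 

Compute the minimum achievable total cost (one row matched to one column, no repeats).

Minimum assignment cost: 19

optimal assignment: row0→col2 (cost 6), row1→col5 (cost 3), row2→col4 (cost 1), row3→col3 (cost 2), row4→col1 (cost 3), row5→col0 (cost 4)
total = 6 + 3 + 1 + 2 + 3 + 4 = 19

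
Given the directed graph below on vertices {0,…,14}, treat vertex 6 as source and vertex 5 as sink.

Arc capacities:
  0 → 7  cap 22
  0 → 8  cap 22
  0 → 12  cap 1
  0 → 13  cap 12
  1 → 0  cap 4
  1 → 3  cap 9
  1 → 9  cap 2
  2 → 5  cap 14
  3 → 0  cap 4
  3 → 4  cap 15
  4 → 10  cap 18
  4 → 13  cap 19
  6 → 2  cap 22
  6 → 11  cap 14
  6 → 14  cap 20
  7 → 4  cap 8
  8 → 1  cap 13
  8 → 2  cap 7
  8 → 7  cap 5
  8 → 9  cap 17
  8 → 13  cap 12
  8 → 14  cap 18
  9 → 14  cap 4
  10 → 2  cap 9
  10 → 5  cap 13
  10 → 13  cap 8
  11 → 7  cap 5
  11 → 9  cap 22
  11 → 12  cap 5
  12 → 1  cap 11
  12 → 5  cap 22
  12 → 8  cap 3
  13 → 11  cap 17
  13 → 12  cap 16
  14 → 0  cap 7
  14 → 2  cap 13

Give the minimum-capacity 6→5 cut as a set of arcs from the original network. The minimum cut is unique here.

Min-cut arcs: {(2,5), (11,7), (11,12), (14,0)} (total capacity 31)

augment #1: 6→2→5 push 14
augment #2: 6→11→12→5 push 5
augment #3: 6→14→0→12→5 push 1
augment #4: 6→11→7→4→10→5 push 5
augment #5: 6→14→0→13→12→5 push 6
max flow = 31; residual-reachable set from 6 gives S-side
cut edges (S→T): {(2,5), (11,7), (11,12), (14,0)} total cap 31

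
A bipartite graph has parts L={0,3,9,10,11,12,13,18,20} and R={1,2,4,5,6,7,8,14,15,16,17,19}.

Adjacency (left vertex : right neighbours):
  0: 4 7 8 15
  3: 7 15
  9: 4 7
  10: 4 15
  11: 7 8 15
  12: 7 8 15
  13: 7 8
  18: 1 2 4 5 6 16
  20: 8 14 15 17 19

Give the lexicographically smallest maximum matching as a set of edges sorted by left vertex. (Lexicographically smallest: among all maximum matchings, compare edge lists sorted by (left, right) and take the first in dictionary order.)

|M| = 6 (so the lex-smallest maximum matching has 6 edges)
process left vertices in ascending order; for each, take the smallest-labelled available neighbour that still permits 6 edges overall, or leave it unmatched if none does
lex-smallest matching: {0-4, 3-7, 10-15, 11-8, 18-1, 20-14}

Lex-smallest maximum matching: {(0,4), (3,7), (10,15), (11,8), (18,1), (20,14)}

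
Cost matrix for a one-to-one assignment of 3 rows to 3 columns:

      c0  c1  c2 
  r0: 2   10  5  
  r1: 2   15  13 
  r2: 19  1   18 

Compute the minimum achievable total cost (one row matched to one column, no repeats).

optimal assignment: row0→col2 (cost 5), row1→col0 (cost 2), row2→col1 (cost 1)
total = 5 + 2 + 1 = 8

Minimum assignment cost: 8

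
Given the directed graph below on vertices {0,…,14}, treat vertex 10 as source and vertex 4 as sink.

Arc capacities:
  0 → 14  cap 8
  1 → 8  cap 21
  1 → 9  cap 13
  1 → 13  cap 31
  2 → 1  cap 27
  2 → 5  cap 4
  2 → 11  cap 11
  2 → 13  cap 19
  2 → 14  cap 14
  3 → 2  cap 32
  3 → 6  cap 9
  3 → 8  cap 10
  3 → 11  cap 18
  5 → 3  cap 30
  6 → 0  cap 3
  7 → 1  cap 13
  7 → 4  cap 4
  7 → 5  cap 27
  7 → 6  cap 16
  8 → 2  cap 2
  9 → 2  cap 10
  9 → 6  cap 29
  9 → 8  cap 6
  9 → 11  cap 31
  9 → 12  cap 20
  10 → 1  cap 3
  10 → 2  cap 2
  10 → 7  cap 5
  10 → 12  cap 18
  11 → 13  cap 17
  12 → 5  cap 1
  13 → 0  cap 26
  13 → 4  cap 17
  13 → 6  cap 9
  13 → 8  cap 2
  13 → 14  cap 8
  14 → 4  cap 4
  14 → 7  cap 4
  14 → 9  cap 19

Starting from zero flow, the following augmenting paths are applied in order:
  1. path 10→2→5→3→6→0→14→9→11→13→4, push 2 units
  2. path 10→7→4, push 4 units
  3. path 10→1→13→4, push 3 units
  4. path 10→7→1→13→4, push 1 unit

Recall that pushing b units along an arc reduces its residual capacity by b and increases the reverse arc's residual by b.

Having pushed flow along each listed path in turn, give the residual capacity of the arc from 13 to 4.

after path 1 (10→2→5→3→6→0→14→9→11→13→4, push 2): res(13,4)=15
after path 2 (10→7→4, push 4): res(13,4)=15
after path 3 (10→1→13→4, push 3): res(13,4)=12
after path 4 (10→7→1→13→4, push 1): res(13,4)=11

Residual capacity of (13,4): 11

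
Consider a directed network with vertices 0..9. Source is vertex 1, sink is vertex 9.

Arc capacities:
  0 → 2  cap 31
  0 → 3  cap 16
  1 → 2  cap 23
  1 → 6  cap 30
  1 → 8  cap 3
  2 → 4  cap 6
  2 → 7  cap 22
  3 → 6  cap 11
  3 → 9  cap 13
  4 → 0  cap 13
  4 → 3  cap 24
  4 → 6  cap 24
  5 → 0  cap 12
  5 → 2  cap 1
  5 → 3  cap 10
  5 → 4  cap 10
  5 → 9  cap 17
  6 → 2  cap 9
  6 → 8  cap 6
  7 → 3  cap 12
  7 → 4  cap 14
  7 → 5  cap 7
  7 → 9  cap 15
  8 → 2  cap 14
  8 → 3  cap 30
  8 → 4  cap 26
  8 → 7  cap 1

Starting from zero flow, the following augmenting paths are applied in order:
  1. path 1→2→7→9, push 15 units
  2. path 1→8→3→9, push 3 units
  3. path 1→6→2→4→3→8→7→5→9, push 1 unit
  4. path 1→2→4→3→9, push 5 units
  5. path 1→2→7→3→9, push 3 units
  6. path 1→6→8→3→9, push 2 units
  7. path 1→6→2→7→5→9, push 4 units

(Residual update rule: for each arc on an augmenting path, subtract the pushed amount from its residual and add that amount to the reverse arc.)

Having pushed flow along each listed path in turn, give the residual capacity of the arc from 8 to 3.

Residual capacity of (8,3): 26

after path 1 (1→2→7→9, push 15): res(8,3)=30
after path 2 (1→8→3→9, push 3): res(8,3)=27
after path 3 (1→6→2→4→3→8→7→5→9, push 1): res(8,3)=28
after path 4 (1→2→4→3→9, push 5): res(8,3)=28
after path 5 (1→2→7→3→9, push 3): res(8,3)=28
after path 6 (1→6→8→3→9, push 2): res(8,3)=26
after path 7 (1→6→2→7→5→9, push 4): res(8,3)=26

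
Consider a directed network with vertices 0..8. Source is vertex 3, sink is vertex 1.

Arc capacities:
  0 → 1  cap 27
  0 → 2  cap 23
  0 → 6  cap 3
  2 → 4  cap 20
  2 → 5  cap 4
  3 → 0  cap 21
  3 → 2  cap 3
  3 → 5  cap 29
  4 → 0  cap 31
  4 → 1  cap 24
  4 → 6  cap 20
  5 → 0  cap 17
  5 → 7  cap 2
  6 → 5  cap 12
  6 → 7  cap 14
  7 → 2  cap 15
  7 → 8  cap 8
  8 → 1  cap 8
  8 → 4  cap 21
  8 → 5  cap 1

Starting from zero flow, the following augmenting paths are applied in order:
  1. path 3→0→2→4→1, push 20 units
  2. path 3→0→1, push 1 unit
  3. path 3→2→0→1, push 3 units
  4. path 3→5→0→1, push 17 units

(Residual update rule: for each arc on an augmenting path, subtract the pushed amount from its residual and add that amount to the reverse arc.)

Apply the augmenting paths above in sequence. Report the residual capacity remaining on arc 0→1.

after path 1 (3→0→2→4→1, push 20): res(0,1)=27
after path 2 (3→0→1, push 1): res(0,1)=26
after path 3 (3→2→0→1, push 3): res(0,1)=23
after path 4 (3→5→0→1, push 17): res(0,1)=6

Residual capacity of (0,1): 6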